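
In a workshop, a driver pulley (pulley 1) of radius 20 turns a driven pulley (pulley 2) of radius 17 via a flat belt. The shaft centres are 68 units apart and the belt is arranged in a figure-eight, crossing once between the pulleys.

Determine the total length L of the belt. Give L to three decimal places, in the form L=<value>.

L=272.919

crossed belt: β = asin((r1+r2)/C) = asin(37/68) = 32.9644°
wrap1 = wrap2 = π + 2β = 245.9288°
tangent length = C·cosβ = 57.0526
L = (r1+r2)·wrap + 2·C·cosβ = 37·4.2923 + 2·57.0526 = 272.9191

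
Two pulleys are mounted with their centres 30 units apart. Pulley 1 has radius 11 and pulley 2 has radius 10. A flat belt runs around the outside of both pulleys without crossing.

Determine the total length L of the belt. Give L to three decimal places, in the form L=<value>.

open belt: β = asin((r2−r1)/C) = asin(-1/30) = -1.9102°
wrap1 = π − 2β = 183.8204°
wrap2 = π + 2β = 176.1796°
tangent length = C·cosβ = 29.9833
L = r1·wrap1 + r2·wrap2 + 2·C·cosβ = 11·3.2083 + 10·3.0749 + 2·29.9833 = 126.0068

L=126.007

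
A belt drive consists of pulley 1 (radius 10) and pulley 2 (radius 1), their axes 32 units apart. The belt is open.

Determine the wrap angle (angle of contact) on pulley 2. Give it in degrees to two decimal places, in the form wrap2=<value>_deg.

open belt: β = asin((r2−r1)/C) = asin(-9/32) = -16.3348°
wrap1 = π − 2β = 212.6696°
wrap2 = π + 2β = 147.3304°

wrap2=147.33_deg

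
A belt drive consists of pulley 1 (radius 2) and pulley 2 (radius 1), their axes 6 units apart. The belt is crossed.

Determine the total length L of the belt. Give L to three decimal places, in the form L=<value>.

L=22.959

crossed belt: β = asin((r1+r2)/C) = asin(3/6) = 30.0000°
wrap1 = wrap2 = π + 2β = 240.0000°
tangent length = C·cosβ = 5.1962
L = (r1+r2)·wrap + 2·C·cosβ = 3·4.1888 + 2·5.1962 = 22.9587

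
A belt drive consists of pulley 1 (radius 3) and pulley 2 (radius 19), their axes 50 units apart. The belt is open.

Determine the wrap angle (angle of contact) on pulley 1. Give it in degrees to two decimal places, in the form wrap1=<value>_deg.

open belt: β = asin((r2−r1)/C) = asin(16/50) = 18.6629°
wrap1 = π − 2β = 142.6742°
wrap2 = π + 2β = 217.3258°

wrap1=142.67_deg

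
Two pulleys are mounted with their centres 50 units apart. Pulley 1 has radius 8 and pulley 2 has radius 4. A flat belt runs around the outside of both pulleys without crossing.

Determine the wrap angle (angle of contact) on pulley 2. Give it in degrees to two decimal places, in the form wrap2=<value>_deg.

wrap2=170.82_deg

open belt: β = asin((r2−r1)/C) = asin(-4/50) = -4.5886°
wrap1 = π − 2β = 189.1771°
wrap2 = π + 2β = 170.8229°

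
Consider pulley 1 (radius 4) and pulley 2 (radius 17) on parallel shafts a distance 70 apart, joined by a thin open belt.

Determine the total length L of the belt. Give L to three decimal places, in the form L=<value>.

open belt: β = asin((r2−r1)/C) = asin(13/70) = 10.7028°
wrap1 = π − 2β = 158.5944°
wrap2 = π + 2β = 201.4056°
tangent length = C·cosβ = 68.7823
L = r1·wrap1 + r2·wrap2 + 2·C·cosβ = 4·2.7680 + 17·3.5152 + 2·68.7823 = 208.3947

L=208.395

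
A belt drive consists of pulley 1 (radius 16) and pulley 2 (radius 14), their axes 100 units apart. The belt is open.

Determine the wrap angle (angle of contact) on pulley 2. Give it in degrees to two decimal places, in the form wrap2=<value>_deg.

open belt: β = asin((r2−r1)/C) = asin(-2/100) = -1.1460°
wrap1 = π − 2β = 182.2920°
wrap2 = π + 2β = 177.7080°

wrap2=177.71_deg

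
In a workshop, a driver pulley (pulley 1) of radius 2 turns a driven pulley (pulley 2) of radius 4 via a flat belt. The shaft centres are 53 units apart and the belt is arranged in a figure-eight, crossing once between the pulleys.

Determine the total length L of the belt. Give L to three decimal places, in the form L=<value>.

L=125.530

crossed belt: β = asin((r1+r2)/C) = asin(6/53) = 6.5002°
wrap1 = wrap2 = π + 2β = 193.0005°
tangent length = C·cosβ = 52.6593
L = (r1+r2)·wrap + 2·C·cosβ = 6·3.3685 + 2·52.6593 = 125.5295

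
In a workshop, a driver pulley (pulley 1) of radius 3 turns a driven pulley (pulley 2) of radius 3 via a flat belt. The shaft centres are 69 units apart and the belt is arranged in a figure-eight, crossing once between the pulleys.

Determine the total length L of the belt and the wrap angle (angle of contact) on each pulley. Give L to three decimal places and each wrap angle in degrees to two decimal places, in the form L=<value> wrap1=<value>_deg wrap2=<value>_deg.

L=157.372 wrap1=189.98_deg wrap2=189.98_deg

crossed belt: β = asin((r1+r2)/C) = asin(6/69) = 4.9885°
wrap1 = wrap2 = π + 2β = 189.9771°
tangent length = C·cosβ = 68.7386
L = (r1+r2)·wrap + 2·C·cosβ = 6·3.3157 + 2·68.7386 = 157.3716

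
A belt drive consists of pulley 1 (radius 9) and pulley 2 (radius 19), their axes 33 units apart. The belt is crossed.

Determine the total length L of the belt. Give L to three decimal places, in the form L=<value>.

L=179.628

crossed belt: β = asin((r1+r2)/C) = asin(28/33) = 58.0473°
wrap1 = wrap2 = π + 2β = 296.0945°
tangent length = C·cosβ = 17.4642
L = (r1+r2)·wrap + 2·C·cosβ = 28·5.1678 + 2·17.4642 = 179.6276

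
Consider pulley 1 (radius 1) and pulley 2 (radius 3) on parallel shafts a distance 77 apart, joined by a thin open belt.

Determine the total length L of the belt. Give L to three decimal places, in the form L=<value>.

L=166.618

open belt: β = asin((r2−r1)/C) = asin(2/77) = 1.4884°
wrap1 = π − 2β = 177.0233°
wrap2 = π + 2β = 182.9767°
tangent length = C·cosβ = 76.9740
L = r1·wrap1 + r2·wrap2 + 2·C·cosβ = 1·3.0896 + 3·3.1935 + 2·76.9740 = 166.6183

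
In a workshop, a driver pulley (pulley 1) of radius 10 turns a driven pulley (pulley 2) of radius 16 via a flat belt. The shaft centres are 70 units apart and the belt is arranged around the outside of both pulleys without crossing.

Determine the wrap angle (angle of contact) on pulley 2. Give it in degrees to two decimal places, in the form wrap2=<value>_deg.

wrap2=189.83_deg

open belt: β = asin((r2−r1)/C) = asin(6/70) = 4.9171°
wrap1 = π − 2β = 170.1658°
wrap2 = π + 2β = 189.8342°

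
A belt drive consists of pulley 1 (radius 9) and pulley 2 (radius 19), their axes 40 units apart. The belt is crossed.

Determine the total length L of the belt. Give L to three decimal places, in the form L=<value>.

L=188.518

crossed belt: β = asin((r1+r2)/C) = asin(28/40) = 44.4270°
wrap1 = wrap2 = π + 2β = 268.8540°
tangent length = C·cosβ = 28.5657
L = (r1+r2)·wrap + 2·C·cosβ = 28·4.6924 + 2·28.5657 = 188.5183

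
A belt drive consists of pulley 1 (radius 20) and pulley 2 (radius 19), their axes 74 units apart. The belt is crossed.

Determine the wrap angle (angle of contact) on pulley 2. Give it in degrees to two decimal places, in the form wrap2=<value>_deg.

crossed belt: β = asin((r1+r2)/C) = asin(39/74) = 31.8048°
wrap1 = wrap2 = π + 2β = 243.6096°

wrap2=243.61_deg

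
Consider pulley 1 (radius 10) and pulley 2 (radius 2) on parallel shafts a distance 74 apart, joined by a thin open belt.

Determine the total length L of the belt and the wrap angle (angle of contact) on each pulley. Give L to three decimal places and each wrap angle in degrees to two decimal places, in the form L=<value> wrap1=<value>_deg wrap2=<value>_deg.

L=186.565 wrap1=192.41_deg wrap2=167.59_deg

open belt: β = asin((r2−r1)/C) = asin(-8/74) = -6.2063°
wrap1 = π − 2β = 192.4125°
wrap2 = π + 2β = 167.5875°
tangent length = C·cosβ = 73.5663
L = r1·wrap1 + r2·wrap2 + 2·C·cosβ = 10·3.3582 + 2·2.9250 + 2·73.5663 = 186.5648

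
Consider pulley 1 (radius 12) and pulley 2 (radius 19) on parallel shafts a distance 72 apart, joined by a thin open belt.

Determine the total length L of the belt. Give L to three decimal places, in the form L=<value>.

L=242.070

open belt: β = asin((r2−r1)/C) = asin(7/72) = 5.5792°
wrap1 = π − 2β = 168.8415°
wrap2 = π + 2β = 191.1585°
tangent length = C·cosβ = 71.6589
L = r1·wrap1 + r2·wrap2 + 2·C·cosβ = 12·2.9468 + 19·3.3363 + 2·71.6589 = 242.0705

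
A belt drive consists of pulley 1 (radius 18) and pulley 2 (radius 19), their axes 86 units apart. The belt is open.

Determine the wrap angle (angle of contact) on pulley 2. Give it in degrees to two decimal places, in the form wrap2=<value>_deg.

open belt: β = asin((r2−r1)/C) = asin(1/86) = 0.6662°
wrap1 = π − 2β = 178.6675°
wrap2 = π + 2β = 181.3325°

wrap2=181.33_deg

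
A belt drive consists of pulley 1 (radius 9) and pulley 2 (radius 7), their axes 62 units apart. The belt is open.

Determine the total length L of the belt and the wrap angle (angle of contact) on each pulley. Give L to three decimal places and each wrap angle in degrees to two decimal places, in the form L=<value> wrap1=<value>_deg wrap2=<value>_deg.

L=174.330 wrap1=183.70_deg wrap2=176.30_deg

open belt: β = asin((r2−r1)/C) = asin(-2/62) = -1.8486°
wrap1 = π − 2β = 183.6971°
wrap2 = π + 2β = 176.3029°
tangent length = C·cosβ = 61.9677
L = r1·wrap1 + r2·wrap2 + 2·C·cosβ = 9·3.2061 + 7·3.0771 + 2·61.9677 = 174.3300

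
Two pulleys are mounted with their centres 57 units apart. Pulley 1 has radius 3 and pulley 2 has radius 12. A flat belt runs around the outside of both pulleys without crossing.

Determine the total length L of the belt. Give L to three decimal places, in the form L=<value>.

L=162.548

open belt: β = asin((r2−r1)/C) = asin(9/57) = 9.0847°
wrap1 = π − 2β = 161.8306°
wrap2 = π + 2β = 198.1694°
tangent length = C·cosβ = 56.2850
L = r1·wrap1 + r2·wrap2 + 2·C·cosβ = 3·2.8245 + 12·3.4587 + 2·56.2850 = 162.5479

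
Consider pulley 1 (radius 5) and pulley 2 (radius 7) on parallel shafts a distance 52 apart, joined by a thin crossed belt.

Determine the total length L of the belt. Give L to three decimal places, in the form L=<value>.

crossed belt: β = asin((r1+r2)/C) = asin(12/52) = 13.3424°
wrap1 = wrap2 = π + 2β = 206.6847°
tangent length = C·cosβ = 50.5964
L = (r1+r2)·wrap + 2·C·cosβ = 12·3.6073 + 2·50.5964 = 144.4808

L=144.481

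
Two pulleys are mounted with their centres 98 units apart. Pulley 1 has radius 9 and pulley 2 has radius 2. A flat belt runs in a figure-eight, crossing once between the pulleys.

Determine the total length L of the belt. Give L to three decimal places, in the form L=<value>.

L=231.794

crossed belt: β = asin((r1+r2)/C) = asin(11/98) = 6.4447°
wrap1 = wrap2 = π + 2β = 192.8895°
tangent length = C·cosβ = 97.3807
L = (r1+r2)·wrap + 2·C·cosβ = 11·3.3666 + 2·97.3807 = 231.7935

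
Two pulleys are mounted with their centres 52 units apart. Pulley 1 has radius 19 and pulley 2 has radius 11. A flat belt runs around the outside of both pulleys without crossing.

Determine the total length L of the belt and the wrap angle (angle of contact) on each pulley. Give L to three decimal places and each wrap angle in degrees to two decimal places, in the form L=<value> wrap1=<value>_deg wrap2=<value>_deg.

L=199.481 wrap1=197.70_deg wrap2=162.30_deg

open belt: β = asin((r2−r1)/C) = asin(-8/52) = -8.8499°
wrap1 = π − 2β = 197.6998°
wrap2 = π + 2β = 162.3002°
tangent length = C·cosβ = 51.3809
L = r1·wrap1 + r2·wrap2 + 2·C·cosβ = 19·3.4505 + 11·2.8327 + 2·51.3809 = 199.4810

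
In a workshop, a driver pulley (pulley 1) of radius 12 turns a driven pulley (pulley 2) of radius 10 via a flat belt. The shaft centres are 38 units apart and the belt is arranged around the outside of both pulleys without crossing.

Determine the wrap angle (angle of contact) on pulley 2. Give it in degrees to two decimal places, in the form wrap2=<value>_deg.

open belt: β = asin((r2−r1)/C) = asin(-2/38) = -3.0170°
wrap1 = π − 2β = 186.0339°
wrap2 = π + 2β = 173.9661°

wrap2=173.97_deg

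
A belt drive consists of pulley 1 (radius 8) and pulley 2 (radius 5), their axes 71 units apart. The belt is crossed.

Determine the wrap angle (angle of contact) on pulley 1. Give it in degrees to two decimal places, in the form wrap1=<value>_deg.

wrap1=201.10_deg

crossed belt: β = asin((r1+r2)/C) = asin(13/71) = 10.5503°
wrap1 = wrap2 = π + 2β = 201.1006°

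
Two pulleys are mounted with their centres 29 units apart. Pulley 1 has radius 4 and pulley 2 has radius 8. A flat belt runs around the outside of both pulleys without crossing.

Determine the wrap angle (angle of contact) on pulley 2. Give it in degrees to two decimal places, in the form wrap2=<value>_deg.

wrap2=195.86_deg

open belt: β = asin((r2−r1)/C) = asin(4/29) = 7.9281°
wrap1 = π − 2β = 164.1437°
wrap2 = π + 2β = 195.8563°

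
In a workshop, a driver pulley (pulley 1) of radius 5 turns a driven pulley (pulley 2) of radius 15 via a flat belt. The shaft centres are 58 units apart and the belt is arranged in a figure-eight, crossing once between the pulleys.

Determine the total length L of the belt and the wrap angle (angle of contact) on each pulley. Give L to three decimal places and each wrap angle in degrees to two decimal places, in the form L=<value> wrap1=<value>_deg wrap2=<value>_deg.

crossed belt: β = asin((r1+r2)/C) = asin(20/58) = 20.1713°
wrap1 = wrap2 = π + 2β = 220.3425°
tangent length = C·cosβ = 54.4426
L = (r1+r2)·wrap + 2·C·cosβ = 20·3.8457 + 2·54.4426 = 185.7993

L=185.799 wrap1=220.34_deg wrap2=220.34_deg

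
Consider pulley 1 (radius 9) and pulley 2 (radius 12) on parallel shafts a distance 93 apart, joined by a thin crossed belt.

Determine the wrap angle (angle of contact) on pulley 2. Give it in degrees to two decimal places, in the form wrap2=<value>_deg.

crossed belt: β = asin((r1+r2)/C) = asin(21/93) = 13.0503°
wrap1 = wrap2 = π + 2β = 206.1006°

wrap2=206.10_deg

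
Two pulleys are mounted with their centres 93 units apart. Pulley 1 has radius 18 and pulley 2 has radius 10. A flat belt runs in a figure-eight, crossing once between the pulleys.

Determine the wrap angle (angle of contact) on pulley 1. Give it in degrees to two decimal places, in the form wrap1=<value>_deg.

crossed belt: β = asin((r1+r2)/C) = asin(28/93) = 17.5222°
wrap1 = wrap2 = π + 2β = 215.0444°

wrap1=215.04_deg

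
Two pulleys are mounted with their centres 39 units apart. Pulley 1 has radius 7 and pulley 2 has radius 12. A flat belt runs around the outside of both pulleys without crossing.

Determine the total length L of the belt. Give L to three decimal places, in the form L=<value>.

L=138.332

open belt: β = asin((r2−r1)/C) = asin(5/39) = 7.3659°
wrap1 = π − 2β = 165.2682°
wrap2 = π + 2β = 194.7318°
tangent length = C·cosβ = 38.6782
L = r1·wrap1 + r2·wrap2 + 2·C·cosβ = 7·2.8845 + 12·3.3987 + 2·38.6782 = 138.3322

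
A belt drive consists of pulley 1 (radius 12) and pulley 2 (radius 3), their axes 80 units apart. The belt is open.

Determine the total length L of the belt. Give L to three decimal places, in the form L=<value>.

L=208.137

open belt: β = asin((r2−r1)/C) = asin(-9/80) = -6.4594°
wrap1 = π − 2β = 192.9189°
wrap2 = π + 2β = 167.0811°
tangent length = C·cosβ = 79.4921
L = r1·wrap1 + r2·wrap2 + 2·C·cosβ = 12·3.3671 + 3·2.9161 + 2·79.4921 = 208.1375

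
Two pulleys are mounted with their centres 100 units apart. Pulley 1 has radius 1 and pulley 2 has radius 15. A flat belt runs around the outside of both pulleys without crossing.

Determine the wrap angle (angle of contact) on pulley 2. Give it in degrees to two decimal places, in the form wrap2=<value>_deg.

open belt: β = asin((r2−r1)/C) = asin(14/100) = 8.0478°
wrap1 = π − 2β = 163.9043°
wrap2 = π + 2β = 196.0957°

wrap2=196.10_deg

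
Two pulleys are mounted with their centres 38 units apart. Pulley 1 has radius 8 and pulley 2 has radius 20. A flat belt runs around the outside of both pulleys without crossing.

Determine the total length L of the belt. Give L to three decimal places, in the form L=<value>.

L=167.787

open belt: β = asin((r2−r1)/C) = asin(12/38) = 18.4085°
wrap1 = π − 2β = 143.1830°
wrap2 = π + 2β = 216.8170°
tangent length = C·cosβ = 36.0555
L = r1·wrap1 + r2·wrap2 + 2·C·cosβ = 8·2.4990 + 20·3.7842 + 2·36.0555 = 167.7865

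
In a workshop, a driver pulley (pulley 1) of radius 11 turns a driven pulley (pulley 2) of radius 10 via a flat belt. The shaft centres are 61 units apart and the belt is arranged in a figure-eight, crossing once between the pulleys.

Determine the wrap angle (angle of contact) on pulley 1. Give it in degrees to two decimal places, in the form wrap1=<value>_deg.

wrap1=220.27_deg

crossed belt: β = asin((r1+r2)/C) = asin(21/61) = 20.1368°
wrap1 = wrap2 = π + 2β = 220.2735°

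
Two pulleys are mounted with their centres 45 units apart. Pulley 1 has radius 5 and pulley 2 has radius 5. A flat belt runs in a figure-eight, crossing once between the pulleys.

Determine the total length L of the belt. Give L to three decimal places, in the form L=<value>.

crossed belt: β = asin((r1+r2)/C) = asin(10/45) = 12.8396°
wrap1 = wrap2 = π + 2β = 205.6792°
tangent length = C·cosβ = 43.8748
L = (r1+r2)·wrap + 2·C·cosβ = 10·3.5898 + 2·43.8748 = 123.6474

L=123.647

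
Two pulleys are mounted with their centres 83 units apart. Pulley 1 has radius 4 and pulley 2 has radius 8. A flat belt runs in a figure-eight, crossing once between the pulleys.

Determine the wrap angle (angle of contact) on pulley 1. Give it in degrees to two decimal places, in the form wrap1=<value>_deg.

crossed belt: β = asin((r1+r2)/C) = asin(12/83) = 8.3129°
wrap1 = wrap2 = π + 2β = 196.6257°

wrap1=196.63_deg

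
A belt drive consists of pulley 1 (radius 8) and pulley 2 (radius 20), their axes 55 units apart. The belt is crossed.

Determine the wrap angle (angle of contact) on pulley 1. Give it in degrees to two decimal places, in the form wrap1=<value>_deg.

crossed belt: β = asin((r1+r2)/C) = asin(28/55) = 30.6033°
wrap1 = wrap2 = π + 2β = 241.2066°

wrap1=241.21_deg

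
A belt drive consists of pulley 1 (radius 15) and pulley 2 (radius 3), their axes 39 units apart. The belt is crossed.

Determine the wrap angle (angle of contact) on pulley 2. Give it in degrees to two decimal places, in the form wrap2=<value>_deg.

wrap2=234.97_deg

crossed belt: β = asin((r1+r2)/C) = asin(18/39) = 27.4864°
wrap1 = wrap2 = π + 2β = 234.9729°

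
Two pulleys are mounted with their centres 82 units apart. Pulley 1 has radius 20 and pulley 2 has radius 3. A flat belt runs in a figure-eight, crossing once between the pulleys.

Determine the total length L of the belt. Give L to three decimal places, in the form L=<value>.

L=242.751

crossed belt: β = asin((r1+r2)/C) = asin(23/82) = 16.2893°
wrap1 = wrap2 = π + 2β = 212.5786°
tangent length = C·cosβ = 78.7083
L = (r1+r2)·wrap + 2·C·cosβ = 23·3.7102 + 2·78.7083 = 242.7512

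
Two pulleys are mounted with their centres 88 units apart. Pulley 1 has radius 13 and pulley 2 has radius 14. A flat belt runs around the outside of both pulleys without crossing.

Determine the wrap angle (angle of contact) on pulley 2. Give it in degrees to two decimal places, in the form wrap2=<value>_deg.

open belt: β = asin((r2−r1)/C) = asin(1/88) = 0.6511°
wrap1 = π − 2β = 178.6978°
wrap2 = π + 2β = 181.3022°

wrap2=181.30_deg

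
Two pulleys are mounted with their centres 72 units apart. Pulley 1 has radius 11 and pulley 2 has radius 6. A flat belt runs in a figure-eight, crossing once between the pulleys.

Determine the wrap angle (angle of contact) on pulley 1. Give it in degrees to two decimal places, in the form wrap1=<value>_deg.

crossed belt: β = asin((r1+r2)/C) = asin(17/72) = 13.6571°
wrap1 = wrap2 = π + 2β = 207.3143°

wrap1=207.31_deg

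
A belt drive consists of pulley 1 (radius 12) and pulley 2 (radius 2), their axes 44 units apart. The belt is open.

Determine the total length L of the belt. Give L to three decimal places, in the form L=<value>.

open belt: β = asin((r2−r1)/C) = asin(-10/44) = -13.1366°
wrap1 = π − 2β = 206.2731°
wrap2 = π + 2β = 153.7269°
tangent length = C·cosβ = 42.8486
L = r1·wrap1 + r2·wrap2 + 2·C·cosβ = 12·3.6001 + 2·2.6830 + 2·42.8486 = 134.2650

L=134.265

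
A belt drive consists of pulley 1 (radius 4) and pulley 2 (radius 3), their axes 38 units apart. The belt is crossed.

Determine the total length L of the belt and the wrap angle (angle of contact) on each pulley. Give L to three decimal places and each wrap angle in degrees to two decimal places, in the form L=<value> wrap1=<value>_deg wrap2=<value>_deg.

crossed belt: β = asin((r1+r2)/C) = asin(7/38) = 10.6151°
wrap1 = wrap2 = π + 2β = 201.2302°
tangent length = C·cosβ = 37.3497
L = (r1+r2)·wrap + 2·C·cosβ = 7·3.5121 + 2·37.3497 = 99.2843

L=99.284 wrap1=201.23_deg wrap2=201.23_deg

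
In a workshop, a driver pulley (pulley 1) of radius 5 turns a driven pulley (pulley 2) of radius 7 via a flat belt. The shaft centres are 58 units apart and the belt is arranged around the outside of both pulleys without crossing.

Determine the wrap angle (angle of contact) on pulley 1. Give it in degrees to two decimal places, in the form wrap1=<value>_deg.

open belt: β = asin((r2−r1)/C) = asin(2/58) = 1.9761°
wrap1 = π − 2β = 176.0478°
wrap2 = π + 2β = 183.9522°

wrap1=176.05_deg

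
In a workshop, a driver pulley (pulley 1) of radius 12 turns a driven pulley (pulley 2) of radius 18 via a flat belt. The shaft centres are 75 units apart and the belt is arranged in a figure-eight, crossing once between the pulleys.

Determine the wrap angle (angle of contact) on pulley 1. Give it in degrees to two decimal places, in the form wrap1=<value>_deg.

crossed belt: β = asin((r1+r2)/C) = asin(30/75) = 23.5782°
wrap1 = wrap2 = π + 2β = 227.1564°

wrap1=227.16_deg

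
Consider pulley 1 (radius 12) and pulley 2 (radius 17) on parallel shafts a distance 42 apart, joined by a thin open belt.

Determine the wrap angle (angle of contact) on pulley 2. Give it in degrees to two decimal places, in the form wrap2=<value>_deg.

wrap2=193.67_deg

open belt: β = asin((r2−r1)/C) = asin(5/42) = 6.8371°
wrap1 = π − 2β = 166.3257°
wrap2 = π + 2β = 193.6743°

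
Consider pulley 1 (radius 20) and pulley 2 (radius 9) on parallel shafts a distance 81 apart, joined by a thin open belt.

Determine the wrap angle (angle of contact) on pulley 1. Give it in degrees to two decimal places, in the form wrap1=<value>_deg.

open belt: β = asin((r2−r1)/C) = asin(-11/81) = -7.8050°
wrap1 = π − 2β = 195.6101°
wrap2 = π + 2β = 164.3899°

wrap1=195.61_deg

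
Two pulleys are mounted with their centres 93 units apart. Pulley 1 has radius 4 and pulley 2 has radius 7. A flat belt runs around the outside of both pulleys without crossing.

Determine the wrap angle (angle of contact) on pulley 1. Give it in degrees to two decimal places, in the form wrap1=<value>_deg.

wrap1=176.30_deg

open belt: β = asin((r2−r1)/C) = asin(3/93) = 1.8486°
wrap1 = π − 2β = 176.3029°
wrap2 = π + 2β = 183.6971°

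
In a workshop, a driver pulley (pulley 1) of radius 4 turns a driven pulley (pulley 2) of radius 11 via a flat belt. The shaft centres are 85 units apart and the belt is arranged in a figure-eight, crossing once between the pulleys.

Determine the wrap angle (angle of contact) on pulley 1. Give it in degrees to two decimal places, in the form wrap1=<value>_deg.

crossed belt: β = asin((r1+r2)/C) = asin(15/85) = 10.1642°
wrap1 = wrap2 = π + 2β = 200.3285°

wrap1=200.33_deg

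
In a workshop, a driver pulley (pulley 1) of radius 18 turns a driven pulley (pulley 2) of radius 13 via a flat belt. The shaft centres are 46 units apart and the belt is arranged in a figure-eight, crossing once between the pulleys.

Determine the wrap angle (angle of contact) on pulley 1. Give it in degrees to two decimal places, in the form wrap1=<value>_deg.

crossed belt: β = asin((r1+r2)/C) = asin(31/46) = 42.3698°
wrap1 = wrap2 = π + 2β = 264.7396°

wrap1=264.74_deg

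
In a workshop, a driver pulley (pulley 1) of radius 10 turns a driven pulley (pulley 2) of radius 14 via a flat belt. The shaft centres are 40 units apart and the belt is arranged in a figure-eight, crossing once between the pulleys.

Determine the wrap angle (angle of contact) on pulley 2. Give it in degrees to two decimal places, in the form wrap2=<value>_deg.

wrap2=253.74_deg

crossed belt: β = asin((r1+r2)/C) = asin(24/40) = 36.8699°
wrap1 = wrap2 = π + 2β = 253.7398°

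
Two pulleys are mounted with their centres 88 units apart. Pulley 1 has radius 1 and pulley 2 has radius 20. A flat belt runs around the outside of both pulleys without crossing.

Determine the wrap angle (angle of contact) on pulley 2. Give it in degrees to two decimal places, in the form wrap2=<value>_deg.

wrap2=204.94_deg

open belt: β = asin((r2−r1)/C) = asin(19/88) = 12.4689°
wrap1 = π − 2β = 155.0623°
wrap2 = π + 2β = 204.9377°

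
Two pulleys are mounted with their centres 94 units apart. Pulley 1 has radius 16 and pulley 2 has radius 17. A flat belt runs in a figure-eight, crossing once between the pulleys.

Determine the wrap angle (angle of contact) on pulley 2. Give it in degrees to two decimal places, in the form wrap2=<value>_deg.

crossed belt: β = asin((r1+r2)/C) = asin(33/94) = 20.5524°
wrap1 = wrap2 = π + 2β = 221.1048°

wrap2=221.10_deg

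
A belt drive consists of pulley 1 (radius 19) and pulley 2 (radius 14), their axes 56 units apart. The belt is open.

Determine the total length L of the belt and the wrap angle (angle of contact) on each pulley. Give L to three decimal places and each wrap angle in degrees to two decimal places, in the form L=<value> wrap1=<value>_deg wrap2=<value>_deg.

L=216.119 wrap1=190.25_deg wrap2=169.75_deg

open belt: β = asin((r2−r1)/C) = asin(-5/56) = -5.1225°
wrap1 = π − 2β = 190.2450°
wrap2 = π + 2β = 169.7550°
tangent length = C·cosβ = 55.7763
L = r1·wrap1 + r2·wrap2 + 2·C·cosβ = 19·3.3204 + 14·2.9628 + 2·55.7763 = 216.1193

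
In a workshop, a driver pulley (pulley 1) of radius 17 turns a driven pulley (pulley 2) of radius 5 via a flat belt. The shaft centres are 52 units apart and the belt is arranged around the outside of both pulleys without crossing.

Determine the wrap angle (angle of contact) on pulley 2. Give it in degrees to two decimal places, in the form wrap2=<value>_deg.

open belt: β = asin((r2−r1)/C) = asin(-12/52) = -13.3424°
wrap1 = π − 2β = 206.6847°
wrap2 = π + 2β = 153.3153°

wrap2=153.32_deg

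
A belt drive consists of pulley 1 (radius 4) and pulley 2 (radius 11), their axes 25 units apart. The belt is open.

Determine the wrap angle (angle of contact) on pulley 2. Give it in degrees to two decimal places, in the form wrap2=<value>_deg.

wrap2=212.52_deg

open belt: β = asin((r2−r1)/C) = asin(7/25) = 16.2602°
wrap1 = π − 2β = 147.4796°
wrap2 = π + 2β = 212.5204°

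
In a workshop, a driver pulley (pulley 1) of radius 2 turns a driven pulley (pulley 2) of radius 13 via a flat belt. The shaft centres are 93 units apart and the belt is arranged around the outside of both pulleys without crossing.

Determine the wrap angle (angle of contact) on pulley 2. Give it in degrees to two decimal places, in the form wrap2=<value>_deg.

wrap2=193.59_deg

open belt: β = asin((r2−r1)/C) = asin(11/93) = 6.7928°
wrap1 = π − 2β = 166.4144°
wrap2 = π + 2β = 193.5856°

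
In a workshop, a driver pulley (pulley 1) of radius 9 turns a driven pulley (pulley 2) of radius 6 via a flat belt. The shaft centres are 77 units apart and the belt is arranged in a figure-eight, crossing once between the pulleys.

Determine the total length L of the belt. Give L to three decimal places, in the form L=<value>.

crossed belt: β = asin((r1+r2)/C) = asin(15/77) = 11.2333°
wrap1 = wrap2 = π + 2β = 202.4667°
tangent length = C·cosβ = 75.5248
L = (r1+r2)·wrap + 2·C·cosβ = 15·3.5337 + 2·75.5248 = 204.0553

L=204.055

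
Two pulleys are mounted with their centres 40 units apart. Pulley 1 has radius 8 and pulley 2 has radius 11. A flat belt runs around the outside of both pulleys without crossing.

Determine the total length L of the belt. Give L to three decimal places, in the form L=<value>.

L=139.915

open belt: β = asin((r2−r1)/C) = asin(3/40) = 4.3012°
wrap1 = π − 2β = 171.3976°
wrap2 = π + 2β = 188.6024°
tangent length = C·cosβ = 39.8873
L = r1·wrap1 + r2·wrap2 + 2·C·cosβ = 8·2.9915 + 11·3.2917 + 2·39.8873 = 139.9154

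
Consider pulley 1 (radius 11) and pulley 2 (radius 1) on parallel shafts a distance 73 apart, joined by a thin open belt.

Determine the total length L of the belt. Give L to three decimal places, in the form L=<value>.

open belt: β = asin((r2−r1)/C) = asin(-10/73) = -7.8735°
wrap1 = π − 2β = 195.7470°
wrap2 = π + 2β = 164.2530°
tangent length = C·cosβ = 72.3118
L = r1·wrap1 + r2·wrap2 + 2·C·cosβ = 11·3.4164 + 1·2.8668 + 2·72.3118 = 185.0711

L=185.071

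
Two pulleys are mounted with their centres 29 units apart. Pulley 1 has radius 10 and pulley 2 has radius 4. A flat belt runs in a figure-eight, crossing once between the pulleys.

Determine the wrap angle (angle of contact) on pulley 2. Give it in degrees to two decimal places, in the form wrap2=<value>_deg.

wrap2=237.73_deg

crossed belt: β = asin((r1+r2)/C) = asin(14/29) = 28.8657°
wrap1 = wrap2 = π + 2β = 237.7315°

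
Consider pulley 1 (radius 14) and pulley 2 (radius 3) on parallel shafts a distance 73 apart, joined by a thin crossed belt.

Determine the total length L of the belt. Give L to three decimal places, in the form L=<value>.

L=203.384

crossed belt: β = asin((r1+r2)/C) = asin(17/73) = 13.4665°
wrap1 = wrap2 = π + 2β = 206.9330°
tangent length = C·cosβ = 70.9930
L = (r1+r2)·wrap + 2·C·cosβ = 17·3.6117 + 2·70.9930 = 203.3842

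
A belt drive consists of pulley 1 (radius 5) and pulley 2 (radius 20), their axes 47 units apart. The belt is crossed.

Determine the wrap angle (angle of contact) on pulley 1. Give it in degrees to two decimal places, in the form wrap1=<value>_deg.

wrap1=244.27_deg

crossed belt: β = asin((r1+r2)/C) = asin(25/47) = 32.1349°
wrap1 = wrap2 = π + 2β = 244.2699°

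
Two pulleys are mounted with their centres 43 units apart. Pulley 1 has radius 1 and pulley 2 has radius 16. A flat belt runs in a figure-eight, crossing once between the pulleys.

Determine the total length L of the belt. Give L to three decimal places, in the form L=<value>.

crossed belt: β = asin((r1+r2)/C) = asin(17/43) = 23.2877°
wrap1 = wrap2 = π + 2β = 226.5755°
tangent length = C·cosβ = 39.4968
L = (r1+r2)·wrap + 2·C·cosβ = 17·3.9545 + 2·39.4968 = 146.2200

L=146.220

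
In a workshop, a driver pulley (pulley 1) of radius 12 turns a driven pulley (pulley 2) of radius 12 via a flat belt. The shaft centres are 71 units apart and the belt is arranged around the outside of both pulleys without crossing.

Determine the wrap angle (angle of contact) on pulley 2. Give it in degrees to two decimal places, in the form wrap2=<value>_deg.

open belt: β = asin((r2−r1)/C) = asin(0/71) = 0.0000°
wrap1 = π − 2β = 180.0000°
wrap2 = π + 2β = 180.0000°

wrap2=180.00_deg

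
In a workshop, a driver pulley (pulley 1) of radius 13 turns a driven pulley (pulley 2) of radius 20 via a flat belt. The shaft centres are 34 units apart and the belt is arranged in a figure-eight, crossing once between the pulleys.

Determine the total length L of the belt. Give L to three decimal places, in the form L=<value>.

crossed belt: β = asin((r1+r2)/C) = asin(33/34) = 76.0694°
wrap1 = wrap2 = π + 2β = 332.1389°
tangent length = C·cosβ = 8.1854
L = (r1+r2)·wrap + 2·C·cosβ = 33·5.7969 + 2·8.1854 = 207.6690

L=207.669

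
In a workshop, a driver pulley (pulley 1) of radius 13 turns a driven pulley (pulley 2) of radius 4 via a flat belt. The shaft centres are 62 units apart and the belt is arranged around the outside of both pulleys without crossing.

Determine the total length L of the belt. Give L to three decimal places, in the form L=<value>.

open belt: β = asin((r2−r1)/C) = asin(-9/62) = -8.3466°
wrap1 = π − 2β = 196.6932°
wrap2 = π + 2β = 163.3068°
tangent length = C·cosβ = 61.3433
L = r1·wrap1 + r2·wrap2 + 2·C·cosβ = 13·3.4329 + 4·2.8502 + 2·61.3433 = 178.7158

L=178.716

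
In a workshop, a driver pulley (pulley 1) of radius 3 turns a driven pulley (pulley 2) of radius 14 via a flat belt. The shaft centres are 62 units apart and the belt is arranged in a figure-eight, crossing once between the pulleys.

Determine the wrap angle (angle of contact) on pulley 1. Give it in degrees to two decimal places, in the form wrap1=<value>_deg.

crossed belt: β = asin((r1+r2)/C) = asin(17/62) = 15.9140°
wrap1 = wrap2 = π + 2β = 211.8279°

wrap1=211.83_deg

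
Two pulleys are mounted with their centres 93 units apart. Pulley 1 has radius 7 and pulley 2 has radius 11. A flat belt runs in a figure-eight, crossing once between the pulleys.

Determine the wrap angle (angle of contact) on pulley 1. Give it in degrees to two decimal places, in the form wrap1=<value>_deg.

crossed belt: β = asin((r1+r2)/C) = asin(18/93) = 11.1599°
wrap1 = wrap2 = π + 2β = 202.3199°

wrap1=202.32_deg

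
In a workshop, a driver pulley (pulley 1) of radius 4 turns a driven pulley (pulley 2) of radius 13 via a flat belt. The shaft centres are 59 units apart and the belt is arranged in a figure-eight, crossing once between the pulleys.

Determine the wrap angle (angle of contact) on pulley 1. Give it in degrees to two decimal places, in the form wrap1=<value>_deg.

crossed belt: β = asin((r1+r2)/C) = asin(17/59) = 16.7464°
wrap1 = wrap2 = π + 2β = 213.4927°

wrap1=213.49_deg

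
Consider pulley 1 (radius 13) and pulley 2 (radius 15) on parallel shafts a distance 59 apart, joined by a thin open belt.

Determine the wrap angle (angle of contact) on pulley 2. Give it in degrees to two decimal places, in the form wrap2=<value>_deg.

open belt: β = asin((r2−r1)/C) = asin(2/59) = 1.9426°
wrap1 = π − 2β = 176.1148°
wrap2 = π + 2β = 183.8852°

wrap2=183.89_deg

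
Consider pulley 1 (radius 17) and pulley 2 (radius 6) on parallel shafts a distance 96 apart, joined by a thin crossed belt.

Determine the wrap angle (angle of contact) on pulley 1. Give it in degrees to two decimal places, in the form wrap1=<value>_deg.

crossed belt: β = asin((r1+r2)/C) = asin(23/96) = 13.8619°
wrap1 = wrap2 = π + 2β = 207.7239°

wrap1=207.72_deg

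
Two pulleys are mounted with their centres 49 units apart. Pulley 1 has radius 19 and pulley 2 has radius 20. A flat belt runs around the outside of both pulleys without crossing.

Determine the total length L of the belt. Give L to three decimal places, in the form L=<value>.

L=220.543

open belt: β = asin((r2−r1)/C) = asin(1/49) = 1.1694°
wrap1 = π − 2β = 177.6612°
wrap2 = π + 2β = 182.3388°
tangent length = C·cosβ = 48.9898
L = r1·wrap1 + r2·wrap2 + 2·C·cosβ = 19·3.1008 + 20·3.1824 + 2·48.9898 = 220.5425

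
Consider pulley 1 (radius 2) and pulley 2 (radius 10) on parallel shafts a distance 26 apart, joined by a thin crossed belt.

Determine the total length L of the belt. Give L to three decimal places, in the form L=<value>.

L=95.343

crossed belt: β = asin((r1+r2)/C) = asin(12/26) = 27.4864°
wrap1 = wrap2 = π + 2β = 234.9729°
tangent length = C·cosβ = 23.0651
L = (r1+r2)·wrap + 2·C·cosβ = 12·4.1010 + 2·23.0651 = 95.3428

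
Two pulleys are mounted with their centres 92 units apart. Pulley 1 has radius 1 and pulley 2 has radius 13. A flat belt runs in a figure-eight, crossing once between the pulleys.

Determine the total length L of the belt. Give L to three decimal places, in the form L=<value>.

L=230.117

crossed belt: β = asin((r1+r2)/C) = asin(14/92) = 8.7529°
wrap1 = wrap2 = π + 2β = 197.5059°
tangent length = C·cosβ = 90.9285
L = (r1+r2)·wrap + 2·C·cosβ = 14·3.4471 + 2·90.9285 = 230.1169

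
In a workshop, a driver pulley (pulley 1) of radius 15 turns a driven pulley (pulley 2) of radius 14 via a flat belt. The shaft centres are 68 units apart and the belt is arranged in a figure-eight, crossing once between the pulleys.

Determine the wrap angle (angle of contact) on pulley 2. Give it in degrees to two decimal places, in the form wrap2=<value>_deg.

crossed belt: β = asin((r1+r2)/C) = asin(29/68) = 25.2438°
wrap1 = wrap2 = π + 2β = 230.4876°

wrap2=230.49_deg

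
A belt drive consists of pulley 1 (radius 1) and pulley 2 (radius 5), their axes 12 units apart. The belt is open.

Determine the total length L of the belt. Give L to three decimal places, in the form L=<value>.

open belt: β = asin((r2−r1)/C) = asin(4/12) = 19.4712°
wrap1 = π − 2β = 141.0576°
wrap2 = π + 2β = 218.9424°
tangent length = C·cosβ = 11.3137
L = r1·wrap1 + r2·wrap2 + 2·C·cosβ = 1·2.4619 + 5·3.8213 + 2·11.3137 = 44.1957

L=44.196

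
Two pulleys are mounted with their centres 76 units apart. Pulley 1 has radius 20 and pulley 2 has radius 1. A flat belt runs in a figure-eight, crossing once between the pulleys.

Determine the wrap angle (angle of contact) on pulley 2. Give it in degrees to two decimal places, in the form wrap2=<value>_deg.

crossed belt: β = asin((r1+r2)/C) = asin(21/76) = 16.0404°
wrap1 = wrap2 = π + 2β = 212.0809°

wrap2=212.08_deg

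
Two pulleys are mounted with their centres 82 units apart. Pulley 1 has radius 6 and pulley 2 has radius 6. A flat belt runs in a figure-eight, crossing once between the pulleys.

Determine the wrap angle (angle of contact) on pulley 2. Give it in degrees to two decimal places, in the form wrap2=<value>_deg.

crossed belt: β = asin((r1+r2)/C) = asin(12/82) = 8.4150°
wrap1 = wrap2 = π + 2β = 196.8299°

wrap2=196.83_deg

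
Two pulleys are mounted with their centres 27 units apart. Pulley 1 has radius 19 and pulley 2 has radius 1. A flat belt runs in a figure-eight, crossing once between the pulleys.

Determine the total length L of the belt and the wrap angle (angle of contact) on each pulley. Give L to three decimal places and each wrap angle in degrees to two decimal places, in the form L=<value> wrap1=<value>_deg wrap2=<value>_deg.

crossed belt: β = asin((r1+r2)/C) = asin(20/27) = 47.7946°
wrap1 = wrap2 = π + 2β = 275.5891°
tangent length = C·cosβ = 18.1384
L = (r1+r2)·wrap + 2·C·cosβ = 20·4.8099 + 2·18.1384 = 132.4755

L=132.475 wrap1=275.59_deg wrap2=275.59_deg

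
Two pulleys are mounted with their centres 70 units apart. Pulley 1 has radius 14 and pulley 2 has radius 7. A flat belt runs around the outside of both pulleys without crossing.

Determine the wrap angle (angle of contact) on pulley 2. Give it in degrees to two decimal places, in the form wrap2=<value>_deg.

wrap2=168.52_deg

open belt: β = asin((r2−r1)/C) = asin(-7/70) = -5.7392°
wrap1 = π − 2β = 191.4783°
wrap2 = π + 2β = 168.5217°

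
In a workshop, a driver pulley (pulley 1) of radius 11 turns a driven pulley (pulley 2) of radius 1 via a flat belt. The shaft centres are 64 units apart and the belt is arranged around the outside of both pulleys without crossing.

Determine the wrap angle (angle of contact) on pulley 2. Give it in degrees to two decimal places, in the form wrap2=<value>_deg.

wrap2=162.02_deg

open belt: β = asin((r2−r1)/C) = asin(-10/64) = -8.9893°
wrap1 = π − 2β = 197.9786°
wrap2 = π + 2β = 162.0214°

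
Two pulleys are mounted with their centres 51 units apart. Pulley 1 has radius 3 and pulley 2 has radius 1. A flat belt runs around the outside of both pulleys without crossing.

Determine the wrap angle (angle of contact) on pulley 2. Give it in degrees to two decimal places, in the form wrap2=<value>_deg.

wrap2=175.51_deg

open belt: β = asin((r2−r1)/C) = asin(-2/51) = -2.2475°
wrap1 = π − 2β = 184.4949°
wrap2 = π + 2β = 175.5051°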